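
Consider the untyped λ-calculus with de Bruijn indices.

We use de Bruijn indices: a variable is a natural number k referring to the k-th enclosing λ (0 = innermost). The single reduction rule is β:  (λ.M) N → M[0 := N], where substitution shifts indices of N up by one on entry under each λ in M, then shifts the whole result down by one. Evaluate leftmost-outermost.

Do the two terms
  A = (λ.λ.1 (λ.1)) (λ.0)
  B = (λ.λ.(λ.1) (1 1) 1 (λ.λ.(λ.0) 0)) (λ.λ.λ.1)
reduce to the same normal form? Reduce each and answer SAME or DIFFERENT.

Term A:
  start: (λ.λ.1 (λ.1)) (λ.0)
  →1  λ.(λ.0) (λ.1)
  →2  λ.λ.1

Term B:
  start: (λ.λ.(λ.1) (1 1) 1 (λ.λ.(λ.0) 0)) (λ.λ.λ.1)
  →1  λ.(λ.1) ((λ.λ.λ.1) (λ.λ.λ.1)) (λ.λ.λ.1) (λ.λ.(λ.0) 0)
  →2  λ.0 (λ.λ.λ.1) (λ.λ.(λ.0) 0)
  →3  λ.0 (λ.λ.λ.1) (λ.λ.0)

Answer: DIFFERENT — A ⇓ λ.λ.1, B ⇓ λ.0 (λ.λ.λ.1) (λ.λ.0)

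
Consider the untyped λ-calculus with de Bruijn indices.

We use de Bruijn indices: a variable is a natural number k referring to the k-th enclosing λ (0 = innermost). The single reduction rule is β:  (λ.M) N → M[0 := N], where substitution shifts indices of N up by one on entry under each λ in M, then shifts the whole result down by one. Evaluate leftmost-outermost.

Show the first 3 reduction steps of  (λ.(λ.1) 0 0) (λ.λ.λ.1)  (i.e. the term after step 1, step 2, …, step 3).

Answer: after 3 steps: λ.λ.1

Derivation:
  start: (λ.(λ.1) 0 0) (λ.λ.λ.1)
  step 1: (λ.λ.λ.λ.1) (λ.λ.λ.1) (λ.λ.λ.1)
  step 2: (λ.λ.λ.1) (λ.λ.λ.1)
  step 3: λ.λ.1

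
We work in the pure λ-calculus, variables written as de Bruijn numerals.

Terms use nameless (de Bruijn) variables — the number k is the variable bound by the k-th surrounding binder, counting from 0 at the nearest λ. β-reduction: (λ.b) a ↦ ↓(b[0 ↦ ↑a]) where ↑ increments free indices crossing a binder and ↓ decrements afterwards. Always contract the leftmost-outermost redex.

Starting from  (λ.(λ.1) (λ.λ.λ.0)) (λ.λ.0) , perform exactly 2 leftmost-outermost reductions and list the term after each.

Answer: after 2 steps: λ.λ.0

Derivation:
  start: (λ.(λ.1) (λ.λ.λ.0)) (λ.λ.0)
  [1] (λ.λ.λ.0) (λ.λ.λ.0)
  [2] λ.λ.0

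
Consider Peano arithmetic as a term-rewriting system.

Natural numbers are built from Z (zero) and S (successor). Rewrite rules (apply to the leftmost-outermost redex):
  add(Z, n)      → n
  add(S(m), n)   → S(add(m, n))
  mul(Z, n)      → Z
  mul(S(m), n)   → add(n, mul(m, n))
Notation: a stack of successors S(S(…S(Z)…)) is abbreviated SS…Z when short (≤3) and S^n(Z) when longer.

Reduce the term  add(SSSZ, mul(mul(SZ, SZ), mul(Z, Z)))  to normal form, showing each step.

Answer: normal form = SSSZ  (in 12 steps)

Working:
  start: add(SSSZ, mul(mul(SZ, SZ), mul(Z, Z)))
  step 1: S(add(SSZ, mul(mul(SZ, SZ), mul(Z, Z))))
  step 2: S(S(add(SZ, mul(mul(SZ, SZ), mul(Z, Z)))))
  step 3: S(S(S(add(Z, mul(mul(SZ, SZ), mul(Z, Z))))))
  step 4: S(S(S(mul(mul(SZ, SZ), mul(Z, Z)))))
  step 5: S(S(S(mul(add(SZ, mul(Z, SZ)), mul(Z, Z)))))
  step 6: S(S(S(mul(S(add(Z, mul(Z, SZ))), mul(Z, Z)))))
  step 7: S(S(S(add(mul(Z, Z), mul(add(Z, mul(Z, SZ)), mul(Z, Z))))))
  step 8: S(S(S(add(Z, mul(add(Z, mul(Z, SZ)), mul(Z, Z))))))
  step 9: S(S(S(mul(add(Z, mul(Z, SZ)), mul(Z, Z)))))
  step 10: S(S(S(mul(mul(Z, SZ), mul(Z, Z)))))
  step 11: S(S(S(mul(Z, mul(Z, Z)))))
  step 12: SSSZ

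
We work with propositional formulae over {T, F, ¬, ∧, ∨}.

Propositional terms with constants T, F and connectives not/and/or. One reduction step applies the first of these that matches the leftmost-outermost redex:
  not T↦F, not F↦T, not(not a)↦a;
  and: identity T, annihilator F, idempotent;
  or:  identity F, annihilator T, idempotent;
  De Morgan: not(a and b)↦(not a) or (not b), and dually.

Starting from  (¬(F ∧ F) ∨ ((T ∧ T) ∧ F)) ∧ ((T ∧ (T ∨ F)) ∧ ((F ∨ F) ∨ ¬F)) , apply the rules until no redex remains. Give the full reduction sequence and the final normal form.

Answer: normal form = T  (in 11 steps)

Reduction:
  start: (¬(F ∧ F) ∨ ((T ∧ T) ∧ F)) ∧ ((T ∧ (T ∨ F)) ∧ ((F ∨ F) ∨ ¬F))
  step 1: ((¬F ∨ ¬F) ∨ ((T ∧ T) ∧ F)) ∧ ((T ∧ (T ∨ F)) ∧ ((F ∨ F) ∨ ¬F))
  step 2: (¬F ∨ ((T ∧ T) ∧ F)) ∧ ((T ∧ (T ∨ F)) ∧ ((F ∨ F) ∨ ¬F))
  step 3: (T ∨ ((T ∧ T) ∧ F)) ∧ ((T ∧ (T ∨ F)) ∧ ((F ∨ F) ∨ ¬F))
  step 4: T ∧ ((T ∧ (T ∨ F)) ∧ ((F ∨ F) ∨ ¬F))
  step 5: (T ∧ (T ∨ F)) ∧ ((F ∨ F) ∨ ¬F)
  step 6: (T ∨ F) ∧ ((F ∨ F) ∨ ¬F)
  step 7: T ∧ ((F ∨ F) ∨ ¬F)
  step 8: (F ∨ F) ∨ ¬F
  step 9: F ∨ ¬F
  step 10: ¬F
  step 11: T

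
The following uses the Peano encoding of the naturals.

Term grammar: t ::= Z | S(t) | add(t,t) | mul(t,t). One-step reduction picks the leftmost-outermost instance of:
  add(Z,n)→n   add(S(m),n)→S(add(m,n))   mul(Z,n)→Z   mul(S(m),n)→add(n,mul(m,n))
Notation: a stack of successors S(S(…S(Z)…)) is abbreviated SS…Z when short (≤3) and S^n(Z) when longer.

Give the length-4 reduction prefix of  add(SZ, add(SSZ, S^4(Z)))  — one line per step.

  start: add(SZ, add(SSZ, S^4(Z)))
  step 1: S(add(Z, add(SSZ, S^4(Z))))
  step 2: S(add(SSZ, S^4(Z)))
  step 3: S(S(add(SZ, S^4(Z))))
  step 4: S(S(S(add(Z, S^4(Z)))))

Answer: after 4 steps: S(S(S(add(Z, S^4(Z)))))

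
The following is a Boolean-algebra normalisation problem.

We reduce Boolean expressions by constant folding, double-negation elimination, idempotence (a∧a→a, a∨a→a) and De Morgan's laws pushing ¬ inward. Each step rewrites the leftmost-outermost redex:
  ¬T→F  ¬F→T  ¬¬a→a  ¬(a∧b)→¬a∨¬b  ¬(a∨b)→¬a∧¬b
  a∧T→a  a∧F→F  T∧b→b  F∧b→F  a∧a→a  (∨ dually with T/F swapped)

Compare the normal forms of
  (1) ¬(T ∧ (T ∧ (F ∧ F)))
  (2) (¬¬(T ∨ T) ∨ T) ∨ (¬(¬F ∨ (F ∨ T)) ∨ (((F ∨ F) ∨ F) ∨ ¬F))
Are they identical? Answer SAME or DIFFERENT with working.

Answer: SAME — A ⇓ T, B ⇓ T

Derivation:
Term A:
  start: ¬(T ∧ (T ∧ (F ∧ F)))
  →1  ¬T ∨ ¬(T ∧ (F ∧ F))
  →2  F ∨ ¬(T ∧ (F ∧ F))
  →3  ¬(T ∧ (F ∧ F))
  →4  ¬T ∨ ¬(F ∧ F)
  →5  F ∨ ¬(F ∧ F)
  →6  ¬(F ∧ F)
  →7  ¬F ∨ ¬F
  →8  ¬F
  →9  T

Term B:
  start: (¬¬(T ∨ T) ∨ T) ∨ (¬(¬F ∨ (F ∨ T)) ∨ (((F ∨ F) ∨ F) ∨ ¬F))
  →1  T ∨ (¬(¬F ∨ (F ∨ T)) ∨ (((F ∨ F) ∨ F) ∨ ¬F))
  →2  T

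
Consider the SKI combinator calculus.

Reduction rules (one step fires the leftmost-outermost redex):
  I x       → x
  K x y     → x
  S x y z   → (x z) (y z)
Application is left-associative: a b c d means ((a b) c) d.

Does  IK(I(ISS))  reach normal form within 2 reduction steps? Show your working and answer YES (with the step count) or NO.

  start: IK(I(ISS))
  step 1: K(I(ISS))
  step 2: K(ISS)

Answer: NO — after 2 steps the term is K(ISS), not yet normal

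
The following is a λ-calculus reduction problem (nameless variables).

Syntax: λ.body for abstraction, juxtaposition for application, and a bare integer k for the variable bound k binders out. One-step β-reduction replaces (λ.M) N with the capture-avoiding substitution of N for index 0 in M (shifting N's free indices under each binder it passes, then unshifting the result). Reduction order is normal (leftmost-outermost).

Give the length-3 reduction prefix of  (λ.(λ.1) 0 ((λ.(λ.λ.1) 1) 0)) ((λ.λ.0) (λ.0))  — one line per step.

  start: (λ.(λ.1) 0 ((λ.(λ.λ.1) 1) 0)) ((λ.λ.0) (λ.0))
  step 1: (λ.(λ.λ.0) (λ.0)) ((λ.λ.0) (λ.0)) ((λ.(λ.λ.1) ((λ.λ.0) (λ.0))) ((λ.λ.0) (λ.0)))
  step 2: (λ.λ.0) (λ.0) ((λ.(λ.λ.1) ((λ.λ.0) (λ.0))) ((λ.λ.0) (λ.0)))
  step 3: (λ.0) ((λ.(λ.λ.1) ((λ.λ.0) (λ.0))) ((λ.λ.0) (λ.0)))

Answer: after 3 steps: (λ.0) ((λ.(λ.λ.1) ((λ.λ.0) (λ.0))) ((λ.λ.0) (λ.0)))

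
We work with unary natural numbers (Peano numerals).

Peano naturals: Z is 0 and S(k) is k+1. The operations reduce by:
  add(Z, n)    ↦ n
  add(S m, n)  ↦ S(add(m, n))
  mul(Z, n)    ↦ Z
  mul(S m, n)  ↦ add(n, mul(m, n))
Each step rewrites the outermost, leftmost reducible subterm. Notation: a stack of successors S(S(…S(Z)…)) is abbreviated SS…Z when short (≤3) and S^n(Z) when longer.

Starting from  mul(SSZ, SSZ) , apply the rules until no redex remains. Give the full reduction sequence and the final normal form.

  start: mul(SSZ, SSZ)
  →1  add(SSZ, mul(SZ, SSZ))
  →2  S(add(SZ, mul(SZ, SSZ)))
  →3  S(S(add(Z, mul(SZ, SSZ))))
  →4  S(S(mul(SZ, SSZ)))
  →5  S(S(add(SSZ, mul(Z, SSZ))))
  →6  S(S(S(add(SZ, mul(Z, SSZ)))))
  →7  S(S(S(S(add(Z, mul(Z, SSZ))))))
  →8  S(S(S(S(mul(Z, SSZ)))))
  →9  S^4(Z)

Answer: normal form = S^4(Z)  (in 9 steps)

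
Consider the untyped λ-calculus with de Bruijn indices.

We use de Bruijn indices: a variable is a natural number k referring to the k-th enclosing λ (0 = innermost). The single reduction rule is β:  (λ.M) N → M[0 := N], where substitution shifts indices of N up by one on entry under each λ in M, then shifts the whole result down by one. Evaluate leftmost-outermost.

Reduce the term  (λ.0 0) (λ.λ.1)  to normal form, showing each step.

  start: (λ.0 0) (λ.λ.1)
  [1] (λ.λ.1) (λ.λ.1)
  [2] λ.λ.λ.1

Answer: normal form = λ.λ.λ.1  (in 2 steps)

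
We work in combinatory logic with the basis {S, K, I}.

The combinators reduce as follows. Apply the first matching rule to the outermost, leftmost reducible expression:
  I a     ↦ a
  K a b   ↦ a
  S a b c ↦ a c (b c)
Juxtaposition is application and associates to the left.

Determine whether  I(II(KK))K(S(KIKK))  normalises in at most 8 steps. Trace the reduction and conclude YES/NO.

  start: I(II(KK))K(S(KIKK))
  →1  II(KK)K(S(KIKK))
  →2  I(KK)K(S(KIKK))
  →3  KKK(S(KIKK))
  →4  K(S(KIKK))
  →5  K(S(IK))
  →6  K(SK)

Answer: YES — reaches normal form K(SK) in 6 ≤ 8 steps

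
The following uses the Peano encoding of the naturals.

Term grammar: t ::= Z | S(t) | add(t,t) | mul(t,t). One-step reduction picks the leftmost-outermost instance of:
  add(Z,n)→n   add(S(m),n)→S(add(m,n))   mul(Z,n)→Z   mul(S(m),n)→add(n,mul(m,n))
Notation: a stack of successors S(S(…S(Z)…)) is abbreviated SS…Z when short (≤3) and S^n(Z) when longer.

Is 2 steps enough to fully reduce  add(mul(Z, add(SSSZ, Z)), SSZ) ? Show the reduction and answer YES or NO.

Answer: YES — reaches normal form SSZ in 2 ≤ 2 steps

Reduction:
  start: add(mul(Z, add(SSSZ, Z)), SSZ)
  step 1: add(Z, SSZ)
  step 2: SSZ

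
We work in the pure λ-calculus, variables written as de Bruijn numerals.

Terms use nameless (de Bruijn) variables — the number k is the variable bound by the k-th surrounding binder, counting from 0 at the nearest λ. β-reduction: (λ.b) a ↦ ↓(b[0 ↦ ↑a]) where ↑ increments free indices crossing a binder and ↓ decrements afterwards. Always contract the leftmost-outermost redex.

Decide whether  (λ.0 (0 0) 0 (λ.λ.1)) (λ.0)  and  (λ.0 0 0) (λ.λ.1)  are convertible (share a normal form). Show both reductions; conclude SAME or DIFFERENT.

Term A:
  start: (λ.0 (0 0) 0 (λ.λ.1)) (λ.0)
  [1] (λ.0) ((λ.0) (λ.0)) (λ.0) (λ.λ.1)
  [2] (λ.0) (λ.0) (λ.0) (λ.λ.1)
  [3] (λ.0) (λ.0) (λ.λ.1)
  [4] (λ.0) (λ.λ.1)
  [5] λ.λ.1

Term B:
  start: (λ.0 0 0) (λ.λ.1)
  [1] (λ.λ.1) (λ.λ.1) (λ.λ.1)
  [2] (λ.λ.λ.1) (λ.λ.1)
  [3] λ.λ.1

Answer: SAME — A ⇓ λ.λ.1, B ⇓ λ.λ.1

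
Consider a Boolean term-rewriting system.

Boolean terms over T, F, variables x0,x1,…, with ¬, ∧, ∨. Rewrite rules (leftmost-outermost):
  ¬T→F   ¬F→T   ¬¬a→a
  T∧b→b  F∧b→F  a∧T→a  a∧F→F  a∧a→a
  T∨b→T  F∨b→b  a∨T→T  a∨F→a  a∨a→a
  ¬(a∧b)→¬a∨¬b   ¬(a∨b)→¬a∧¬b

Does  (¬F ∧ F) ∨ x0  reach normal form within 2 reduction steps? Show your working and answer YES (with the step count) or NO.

  start: (¬F ∧ F) ∨ x0
  →1  F ∨ x0
  →2  x0

Answer: YES — reaches normal form x0 in 2 ≤ 2 steps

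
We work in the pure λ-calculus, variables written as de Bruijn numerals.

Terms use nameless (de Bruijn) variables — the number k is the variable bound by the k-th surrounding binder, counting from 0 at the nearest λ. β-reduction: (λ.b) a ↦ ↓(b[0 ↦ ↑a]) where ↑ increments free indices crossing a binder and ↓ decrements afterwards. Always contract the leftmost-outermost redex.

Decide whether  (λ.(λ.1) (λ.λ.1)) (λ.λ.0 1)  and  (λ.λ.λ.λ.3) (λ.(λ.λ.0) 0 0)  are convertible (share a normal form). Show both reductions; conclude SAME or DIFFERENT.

Answer: DIFFERENT — A ⇓ λ.λ.0 1, B ⇓ λ.λ.λ.λ.0

Derivation:
Term A:
  start: (λ.(λ.1) (λ.λ.1)) (λ.λ.0 1)
  →1  (λ.λ.λ.0 1) (λ.λ.1)
  →2  λ.λ.0 1

Term B:
  start: (λ.λ.λ.λ.3) (λ.(λ.λ.0) 0 0)
  →1  λ.λ.λ.λ.(λ.λ.0) 0 0
  →2  λ.λ.λ.λ.(λ.0) 0
  →3  λ.λ.λ.λ.0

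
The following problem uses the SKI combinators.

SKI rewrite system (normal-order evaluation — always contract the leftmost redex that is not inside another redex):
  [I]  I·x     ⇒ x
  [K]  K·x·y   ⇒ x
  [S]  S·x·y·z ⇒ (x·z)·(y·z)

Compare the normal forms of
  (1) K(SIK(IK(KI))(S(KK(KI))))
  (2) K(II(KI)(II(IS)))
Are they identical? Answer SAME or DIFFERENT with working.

Answer: SAME — A ⇓ KI, B ⇓ KI

Working:
Term A:
  start: K(SIK(IK(KI))(S(KK(KI))))
  →1  K(I(IK(KI))(K(IK(KI)))(S(KK(KI))))
  →2  K(IK(KI)(K(IK(KI)))(S(KK(KI))))
  →3  K(K(KI)(K(IK(KI)))(S(KK(KI))))
  →4  K(KI(S(KK(KI))))
  →5  KI

Term B:
  start: K(II(KI)(II(IS)))
  →1  K(I(KI)(II(IS)))
  →2  K(KI(II(IS)))
  →3  KI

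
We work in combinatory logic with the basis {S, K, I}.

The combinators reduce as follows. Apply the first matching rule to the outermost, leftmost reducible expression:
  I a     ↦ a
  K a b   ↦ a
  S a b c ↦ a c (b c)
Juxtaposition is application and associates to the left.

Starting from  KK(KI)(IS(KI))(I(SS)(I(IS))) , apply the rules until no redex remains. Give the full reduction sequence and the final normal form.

Answer: normal form = S(KI)  (in 3 steps)

Working:
  start: KK(KI)(IS(KI))(I(SS)(I(IS)))
  →1  K(IS(KI))(I(SS)(I(IS)))
  →2  IS(KI)
  →3  S(KI)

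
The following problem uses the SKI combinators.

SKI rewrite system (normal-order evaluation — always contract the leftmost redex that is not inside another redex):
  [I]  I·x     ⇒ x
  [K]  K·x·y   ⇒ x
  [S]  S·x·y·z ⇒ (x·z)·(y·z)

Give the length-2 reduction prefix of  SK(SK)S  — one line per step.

Answer: after 2 steps: S

Working:
  start: SK(SK)S
  →1  KS(SKS)
  →2  S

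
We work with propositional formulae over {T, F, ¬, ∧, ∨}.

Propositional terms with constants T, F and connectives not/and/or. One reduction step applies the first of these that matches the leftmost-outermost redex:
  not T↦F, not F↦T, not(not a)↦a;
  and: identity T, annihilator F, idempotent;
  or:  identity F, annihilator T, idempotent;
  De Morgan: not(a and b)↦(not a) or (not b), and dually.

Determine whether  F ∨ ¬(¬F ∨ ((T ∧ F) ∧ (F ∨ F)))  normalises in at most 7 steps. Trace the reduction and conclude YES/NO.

  start: F ∨ ¬(¬F ∨ ((T ∧ F) ∧ (F ∨ F)))
  →1  ¬(¬F ∨ ((T ∧ F) ∧ (F ∨ F)))
  →2  ¬¬F ∧ ¬((T ∧ F) ∧ (F ∨ F))
  →3  F ∧ ¬((T ∧ F) ∧ (F ∨ F))
  →4  F

Answer: YES — reaches normal form F in 4 ≤ 7 steps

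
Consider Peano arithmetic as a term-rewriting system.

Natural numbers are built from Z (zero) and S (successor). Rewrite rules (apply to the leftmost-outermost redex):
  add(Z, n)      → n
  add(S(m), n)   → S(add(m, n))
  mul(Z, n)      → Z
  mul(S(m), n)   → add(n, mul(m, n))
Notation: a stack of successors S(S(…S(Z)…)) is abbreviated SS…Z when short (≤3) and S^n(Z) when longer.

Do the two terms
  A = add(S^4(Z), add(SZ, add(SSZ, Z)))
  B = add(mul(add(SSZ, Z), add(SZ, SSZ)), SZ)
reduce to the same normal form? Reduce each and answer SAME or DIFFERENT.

Term A:
  start: add(S^4(Z), add(SZ, add(SSZ, Z)))
  step 1: S(add(SSSZ, add(SZ, add(SSZ, Z))))
  step 2: S(S(add(SSZ, add(SZ, add(SSZ, Z)))))
  step 3: S(S(S(add(SZ, add(SZ, add(SSZ, Z))))))
  step 4: S(S(S(S(add(Z, add(SZ, add(SSZ, Z)))))))
  step 5: S(S(S(S(add(SZ, add(SSZ, Z))))))
  step 6: S(S(S(S(S(add(Z, add(SSZ, Z)))))))
  step 7: S(S(S(S(S(add(SSZ, Z))))))
  step 8: S(S(S(S(S(S(add(SZ, Z)))))))
  step 9: S(S(S(S(S(S(S(add(Z, Z))))))))
  step 10: S^7(Z)

Term B:
  start: add(mul(add(SSZ, Z), add(SZ, SSZ)), SZ)
  step 1: add(mul(S(add(SZ, Z)), add(SZ, SSZ)), SZ)
  step 2: add(add(add(SZ, SSZ), mul(add(SZ, Z), add(SZ, SSZ))), SZ)
  step 3: add(add(S(add(Z, SSZ)), mul(add(SZ, Z), add(SZ, SSZ))), SZ)
  step 4: add(S(add(add(Z, SSZ), mul(add(SZ, Z), add(SZ, SSZ)))), SZ)
  step 5: S(add(add(add(Z, SSZ), mul(add(SZ, Z), add(SZ, SSZ))), SZ))
  step 6: S(add(add(SSZ, mul(add(SZ, Z), add(SZ, SSZ))), SZ))
  step 7: S(add(S(add(SZ, mul(add(SZ, Z), add(SZ, SSZ)))), SZ))
  step 8: S(S(add(add(SZ, mul(add(SZ, Z), add(SZ, SSZ))), SZ)))
  step 9: S(S(add(S(add(Z, mul(add(SZ, Z), add(SZ, SSZ)))), SZ)))
  step 10: S(S(S(add(add(Z, mul(add(SZ, Z), add(SZ, SSZ))), SZ))))
  step 11: S(S(S(add(mul(add(SZ, Z), add(SZ, SSZ)), SZ))))
  step 12: S(S(S(add(mul(S(add(Z, Z)), add(SZ, SSZ)), SZ))))
  step 13: S(S(S(add(add(add(SZ, SSZ), mul(add(Z, Z), add(SZ, SSZ))), SZ))))
  step 14: S(S(S(add(add(S(add(Z, SSZ)), mul(add(Z, Z), add(SZ, SSZ))), SZ))))
  step 15: S(S(S(add(S(add(add(Z, SSZ), mul(add(Z, Z), add(SZ, SSZ)))), SZ))))
  step 16: S(S(S(S(add(add(add(Z, SSZ), mul(add(Z, Z), add(SZ, SSZ))), SZ)))))
  step 17: S(S(S(S(add(add(SSZ, mul(add(Z, Z), add(SZ, SSZ))), SZ)))))
  step 18: S(S(S(S(add(S(add(SZ, mul(add(Z, Z), add(SZ, SSZ)))), SZ)))))
  step 19: S(S(S(S(S(add(add(SZ, mul(add(Z, Z), add(SZ, SSZ))), SZ))))))
  step 20: S(S(S(S(S(add(S(add(Z, mul(add(Z, Z), add(SZ, SSZ)))), SZ))))))
  step 21: S(S(S(S(S(S(add(add(Z, mul(add(Z, Z), add(SZ, SSZ))), SZ)))))))
  step 22: S(S(S(S(S(S(add(mul(add(Z, Z), add(SZ, SSZ)), SZ)))))))
  step 23: S(S(S(S(S(S(add(mul(Z, add(SZ, SSZ)), SZ)))))))
  step 24: S(S(S(S(S(S(add(Z, SZ)))))))
  step 25: S^7(Z)

Answer: SAME — A ⇓ S^7(Z), B ⇓ S^7(Z)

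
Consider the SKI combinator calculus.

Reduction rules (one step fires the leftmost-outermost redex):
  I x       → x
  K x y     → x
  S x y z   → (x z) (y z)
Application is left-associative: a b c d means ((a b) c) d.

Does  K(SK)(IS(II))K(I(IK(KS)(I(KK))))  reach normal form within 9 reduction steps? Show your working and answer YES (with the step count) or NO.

Answer: YES — reaches normal form KS in 6 ≤ 9 steps

Reduction:
  start: K(SK)(IS(II))K(I(IK(KS)(I(KK))))
  →1  SKK(I(IK(KS)(I(KK))))
  →2  K(I(IK(KS)(I(KK))))(K(I(IK(KS)(I(KK)))))
  →3  I(IK(KS)(I(KK)))
  →4  IK(KS)(I(KK))
  →5  K(KS)(I(KK))
  →6  KS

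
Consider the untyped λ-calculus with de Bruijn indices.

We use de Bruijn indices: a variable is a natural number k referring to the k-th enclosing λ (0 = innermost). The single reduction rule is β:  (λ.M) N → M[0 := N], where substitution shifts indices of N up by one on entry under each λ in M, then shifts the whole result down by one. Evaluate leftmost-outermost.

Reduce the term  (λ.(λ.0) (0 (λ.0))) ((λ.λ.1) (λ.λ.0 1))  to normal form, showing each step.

Answer: normal form = λ.λ.0 1  (in 4 steps)

Reduction:
  start: (λ.(λ.0) (0 (λ.0))) ((λ.λ.1) (λ.λ.0 1))
  step 1: (λ.0) ((λ.λ.1) (λ.λ.0 1) (λ.0))
  step 2: (λ.λ.1) (λ.λ.0 1) (λ.0)
  step 3: (λ.λ.λ.0 1) (λ.0)
  step 4: λ.λ.0 1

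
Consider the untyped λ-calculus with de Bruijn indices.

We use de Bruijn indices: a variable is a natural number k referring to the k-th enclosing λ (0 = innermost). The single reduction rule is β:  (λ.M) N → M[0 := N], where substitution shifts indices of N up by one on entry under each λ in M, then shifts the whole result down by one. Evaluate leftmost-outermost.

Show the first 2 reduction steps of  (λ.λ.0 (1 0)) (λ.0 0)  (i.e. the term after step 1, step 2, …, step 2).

Answer: after 2 steps: λ.0 (0 0)

Working:
  start: (λ.λ.0 (1 0)) (λ.0 0)
  →1  λ.0 ((λ.0 0) 0)
  →2  λ.0 (0 0)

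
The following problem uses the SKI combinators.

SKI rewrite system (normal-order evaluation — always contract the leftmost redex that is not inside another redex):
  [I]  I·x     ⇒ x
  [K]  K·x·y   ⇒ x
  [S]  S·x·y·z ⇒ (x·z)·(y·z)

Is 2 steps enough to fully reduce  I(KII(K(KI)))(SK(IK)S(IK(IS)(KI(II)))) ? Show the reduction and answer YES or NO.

  start: I(KII(K(KI)))(SK(IK)S(IK(IS)(KI(II))))
  →1  KII(K(KI))(SK(IK)S(IK(IS)(KI(II))))
  →2  I(K(KI))(SK(IK)S(IK(IS)(KI(II))))

Answer: NO — after 2 steps the term is I(K(KI))(SK(IK)S(IK(IS)(KI(II)))), not yet normal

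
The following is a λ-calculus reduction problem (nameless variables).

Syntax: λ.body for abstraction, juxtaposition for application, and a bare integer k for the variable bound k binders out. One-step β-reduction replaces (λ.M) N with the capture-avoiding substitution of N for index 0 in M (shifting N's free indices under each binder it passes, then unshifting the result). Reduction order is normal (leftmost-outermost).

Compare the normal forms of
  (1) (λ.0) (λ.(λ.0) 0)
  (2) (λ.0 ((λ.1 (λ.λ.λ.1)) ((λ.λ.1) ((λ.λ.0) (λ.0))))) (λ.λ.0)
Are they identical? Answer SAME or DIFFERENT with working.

Term A:
  start: (λ.0) (λ.(λ.0) 0)
  step 1: λ.(λ.0) 0
  step 2: λ.0

Term B:
  start: (λ.0 ((λ.1 (λ.λ.λ.1)) ((λ.λ.1) ((λ.λ.0) (λ.0))))) (λ.λ.0)
  step 1: (λ.λ.0) ((λ.(λ.λ.0) (λ.λ.λ.1)) ((λ.λ.1) ((λ.λ.0) (λ.0))))
  step 2: λ.0

Answer: SAME — A ⇓ λ.0, B ⇓ λ.0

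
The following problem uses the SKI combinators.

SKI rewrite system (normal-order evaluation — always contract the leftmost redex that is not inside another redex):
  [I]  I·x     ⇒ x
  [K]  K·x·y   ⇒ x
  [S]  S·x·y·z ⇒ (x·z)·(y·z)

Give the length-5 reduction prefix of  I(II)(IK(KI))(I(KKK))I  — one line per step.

  start: I(II)(IK(KI))(I(KKK))I
  step 1: II(IK(KI))(I(KKK))I
  step 2: I(IK(KI))(I(KKK))I
  step 3: IK(KI)(I(KKK))I
  step 4: K(KI)(I(KKK))I
  step 5: KII

Answer: after 5 steps: KII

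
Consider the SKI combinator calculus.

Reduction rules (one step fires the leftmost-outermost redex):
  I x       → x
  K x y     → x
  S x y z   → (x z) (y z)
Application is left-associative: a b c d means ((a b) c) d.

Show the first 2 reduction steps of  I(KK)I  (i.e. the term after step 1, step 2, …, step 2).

Answer: after 2 steps: K

Working:
  start: I(KK)I
  [1] KKI
  [2] K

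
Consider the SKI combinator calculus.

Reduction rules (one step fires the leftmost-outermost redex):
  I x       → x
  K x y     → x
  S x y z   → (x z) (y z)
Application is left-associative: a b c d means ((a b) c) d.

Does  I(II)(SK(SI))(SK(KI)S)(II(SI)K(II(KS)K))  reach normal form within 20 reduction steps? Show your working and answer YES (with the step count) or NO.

  start: I(II)(SK(SI))(SK(KI)S)(II(SI)K(II(KS)K))
  [1] II(SK(SI))(SK(KI)S)(II(SI)K(II(KS)K))
  [2] I(SK(SI))(SK(KI)S)(II(SI)K(II(KS)K))
  [3] SK(SI)(SK(KI)S)(II(SI)K(II(KS)K))
  [4] K(SK(KI)S)(SI(SK(KI)S))(II(SI)K(II(KS)K))
  [5] SK(KI)S(II(SI)K(II(KS)K))
  [6] KS(KIS)(II(SI)K(II(KS)K))
  [7] S(II(SI)K(II(KS)K))
  [8] S(I(SI)K(II(KS)K))
  [9] S(SIK(II(KS)K))
  [10] S(I(II(KS)K)(K(II(KS)K)))
  [11] S(II(KS)K(K(II(KS)K)))
  [12] S(I(KS)K(K(II(KS)K)))
  [13] S(KSK(K(II(KS)K)))
  [14] S(S(K(II(KS)K)))
  [15] S(S(K(I(KS)K)))
  [16] S(S(K(KSK)))
  [17] S(S(KS))

Answer: YES — reaches normal form S(S(KS)) in 17 ≤ 20 steps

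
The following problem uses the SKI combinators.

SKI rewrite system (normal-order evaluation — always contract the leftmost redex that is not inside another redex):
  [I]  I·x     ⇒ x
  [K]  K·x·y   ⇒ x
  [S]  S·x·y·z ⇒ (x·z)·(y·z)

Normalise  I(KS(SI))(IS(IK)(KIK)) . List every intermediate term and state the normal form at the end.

Answer: normal form = S(SKI)  (in 5 steps)

Derivation:
  start: I(KS(SI))(IS(IK)(KIK))
  [1] KS(SI)(IS(IK)(KIK))
  [2] S(IS(IK)(KIK))
  [3] S(S(IK)(KIK))
  [4] S(SK(KIK))
  [5] S(SKI)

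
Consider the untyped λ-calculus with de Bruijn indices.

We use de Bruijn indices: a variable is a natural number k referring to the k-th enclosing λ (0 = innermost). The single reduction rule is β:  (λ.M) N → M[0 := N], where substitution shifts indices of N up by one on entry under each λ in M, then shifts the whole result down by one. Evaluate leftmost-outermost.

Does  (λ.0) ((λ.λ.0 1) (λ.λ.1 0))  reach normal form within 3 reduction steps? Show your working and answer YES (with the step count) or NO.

  start: (λ.0) ((λ.λ.0 1) (λ.λ.1 0))
  →1  (λ.λ.0 1) (λ.λ.1 0)
  →2  λ.0 (λ.λ.1 0)

Answer: YES — reaches normal form λ.0 (λ.λ.1 0) in 2 ≤ 3 steps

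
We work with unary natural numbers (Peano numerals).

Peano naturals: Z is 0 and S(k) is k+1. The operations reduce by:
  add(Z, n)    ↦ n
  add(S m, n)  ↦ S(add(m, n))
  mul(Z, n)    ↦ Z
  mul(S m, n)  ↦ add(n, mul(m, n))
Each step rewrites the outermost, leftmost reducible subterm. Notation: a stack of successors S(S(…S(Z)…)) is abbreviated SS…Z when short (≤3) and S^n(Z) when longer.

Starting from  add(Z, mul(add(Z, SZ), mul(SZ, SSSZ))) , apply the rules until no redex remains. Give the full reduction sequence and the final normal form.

Answer: normal form = SSSZ  (in 14 steps)

Working:
  start: add(Z, mul(add(Z, SZ), mul(SZ, SSSZ)))
  step 1: mul(add(Z, SZ), mul(SZ, SSSZ))
  step 2: mul(SZ, mul(SZ, SSSZ))
  step 3: add(mul(SZ, SSSZ), mul(Z, mul(SZ, SSSZ)))
  step 4: add(add(SSSZ, mul(Z, SSSZ)), mul(Z, mul(SZ, SSSZ)))
  step 5: add(S(add(SSZ, mul(Z, SSSZ))), mul(Z, mul(SZ, SSSZ)))
  step 6: S(add(add(SSZ, mul(Z, SSSZ)), mul(Z, mul(SZ, SSSZ))))
  step 7: S(add(S(add(SZ, mul(Z, SSSZ))), mul(Z, mul(SZ, SSSZ))))
  step 8: S(S(add(add(SZ, mul(Z, SSSZ)), mul(Z, mul(SZ, SSSZ)))))
  step 9: S(S(add(S(add(Z, mul(Z, SSSZ))), mul(Z, mul(SZ, SSSZ)))))
  step 10: S(S(S(add(add(Z, mul(Z, SSSZ)), mul(Z, mul(SZ, SSSZ))))))
  step 11: S(S(S(add(mul(Z, SSSZ), mul(Z, mul(SZ, SSSZ))))))
  step 12: S(S(S(add(Z, mul(Z, mul(SZ, SSSZ))))))
  step 13: S(S(S(mul(Z, mul(SZ, SSSZ)))))
  step 14: SSSZ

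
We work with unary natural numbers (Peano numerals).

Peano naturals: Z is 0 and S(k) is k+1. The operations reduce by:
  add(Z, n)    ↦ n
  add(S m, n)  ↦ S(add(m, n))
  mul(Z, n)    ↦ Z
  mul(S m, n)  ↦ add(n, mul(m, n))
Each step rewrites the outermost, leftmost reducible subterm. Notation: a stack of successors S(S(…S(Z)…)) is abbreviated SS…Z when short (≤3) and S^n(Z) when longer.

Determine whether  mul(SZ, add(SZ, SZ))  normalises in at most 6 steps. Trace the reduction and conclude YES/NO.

  start: mul(SZ, add(SZ, SZ))
  [1] add(add(SZ, SZ), mul(Z, add(SZ, SZ)))
  [2] add(S(add(Z, SZ)), mul(Z, add(SZ, SZ)))
  [3] S(add(add(Z, SZ), mul(Z, add(SZ, SZ))))
  [4] S(add(SZ, mul(Z, add(SZ, SZ))))
  [5] S(S(add(Z, mul(Z, add(SZ, SZ)))))
  [6] S(S(mul(Z, add(SZ, SZ))))

Answer: NO — after 6 steps the term is S(S(mul(Z, add(SZ, SZ)))), not yet normal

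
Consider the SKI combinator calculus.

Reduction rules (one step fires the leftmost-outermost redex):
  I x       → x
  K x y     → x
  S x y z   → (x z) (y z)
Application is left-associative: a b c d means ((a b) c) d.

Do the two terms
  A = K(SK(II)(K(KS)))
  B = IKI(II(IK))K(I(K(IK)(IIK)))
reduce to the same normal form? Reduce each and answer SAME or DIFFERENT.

Answer: DIFFERENT — A ⇓ K(K(KS)), B ⇓ KK

Working:
Term A:
  start: K(SK(II)(K(KS)))
  step 1: K(K(K(KS))(II(K(KS))))
  step 2: K(K(KS))

Term B:
  start: IKI(II(IK))K(I(K(IK)(IIK)))
  step 1: KI(II(IK))K(I(K(IK)(IIK)))
  step 2: IK(I(K(IK)(IIK)))
  step 3: K(I(K(IK)(IIK)))
  step 4: K(K(IK)(IIK))
  step 5: K(IK)
  step 6: KK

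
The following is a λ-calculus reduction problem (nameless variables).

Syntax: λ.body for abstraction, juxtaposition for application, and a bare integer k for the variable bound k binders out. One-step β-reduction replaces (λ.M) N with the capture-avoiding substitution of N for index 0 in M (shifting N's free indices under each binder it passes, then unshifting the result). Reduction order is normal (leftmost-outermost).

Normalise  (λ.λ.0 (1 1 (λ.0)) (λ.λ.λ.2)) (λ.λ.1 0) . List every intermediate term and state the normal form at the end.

Answer: normal form = λ.0 (λ.0) (λ.λ.λ.2)  (in 5 steps)

Derivation:
  start: (λ.λ.0 (1 1 (λ.0)) (λ.λ.λ.2)) (λ.λ.1 0)
  [1] λ.0 ((λ.λ.1 0) (λ.λ.1 0) (λ.0)) (λ.λ.λ.2)
  [2] λ.0 ((λ.(λ.λ.1 0) 0) (λ.0)) (λ.λ.λ.2)
  [3] λ.0 ((λ.λ.1 0) (λ.0)) (λ.λ.λ.2)
  [4] λ.0 (λ.(λ.0) 0) (λ.λ.λ.2)
  [5] λ.0 (λ.0) (λ.λ.λ.2)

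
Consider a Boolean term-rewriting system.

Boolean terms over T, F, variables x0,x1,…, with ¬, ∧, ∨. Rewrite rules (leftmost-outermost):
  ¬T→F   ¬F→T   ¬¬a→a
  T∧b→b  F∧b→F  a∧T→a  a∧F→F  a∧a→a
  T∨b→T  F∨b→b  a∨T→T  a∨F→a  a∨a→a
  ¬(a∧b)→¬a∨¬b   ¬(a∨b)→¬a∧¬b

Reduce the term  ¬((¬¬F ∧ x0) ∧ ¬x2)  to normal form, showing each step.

Answer: normal form = T  (in 6 steps)

Reduction:
  start: ¬((¬¬F ∧ x0) ∧ ¬x2)
  step 1: ¬(¬¬F ∧ x0) ∨ ¬¬x2
  step 2: (¬¬¬F ∨ ¬x0) ∨ ¬¬x2
  step 3: (¬F ∨ ¬x0) ∨ ¬¬x2
  step 4: (T ∨ ¬x0) ∨ ¬¬x2
  step 5: T ∨ ¬¬x2
  step 6: T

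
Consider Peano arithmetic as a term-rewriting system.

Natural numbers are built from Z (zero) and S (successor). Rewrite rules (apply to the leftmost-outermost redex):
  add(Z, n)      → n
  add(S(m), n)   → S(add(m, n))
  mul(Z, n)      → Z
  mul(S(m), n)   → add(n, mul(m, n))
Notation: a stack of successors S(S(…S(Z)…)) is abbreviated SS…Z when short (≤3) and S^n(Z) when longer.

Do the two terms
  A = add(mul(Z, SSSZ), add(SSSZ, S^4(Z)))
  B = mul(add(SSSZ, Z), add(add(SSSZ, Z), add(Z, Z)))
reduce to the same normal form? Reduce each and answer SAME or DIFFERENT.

Answer: DIFFERENT — A ⇓ S^7(Z), B ⇓ S^9(Z)

Working:
Term A:
  start: add(mul(Z, SSSZ), add(SSSZ, S^4(Z)))
  [1] add(Z, add(SSSZ, S^4(Z)))
  [2] add(SSSZ, S^4(Z))
  [3] S(add(SSZ, S^4(Z)))
  [4] S(S(add(SZ, S^4(Z))))
  [5] S(S(S(add(Z, S^4(Z)))))
  [6] S^7(Z)

Term B:
  start: mul(add(SSSZ, Z), add(add(SSSZ, Z), add(Z, Z)))
  [1] mul(S(add(SSZ, Z)), add(add(SSSZ, Z), add(Z, Z)))
  [2] add(add(add(SSSZ, Z), add(Z, Z)), mul(add(SSZ, Z), add(add(SSSZ, Z), add(Z, Z))))
  [3] add(add(S(add(SSZ, Z)), add(Z, Z)), mul(add(SSZ, Z), add(add(SSSZ, Z), add(Z, Z))))
  [4] add(S(add(add(SSZ, Z), add(Z, Z))), mul(add(SSZ, Z), add(add(SSSZ, Z), add(Z, Z))))
  [5] S(add(add(add(SSZ, Z), add(Z, Z)), mul(add(SSZ, Z), add(add(SSSZ, Z), add(Z, Z)))))
  [6] S(add(add(S(add(SZ, Z)), add(Z, Z)), mul(add(SSZ, Z), add(add(SSSZ, Z), add(Z, Z)))))
  [7] S(add(S(add(add(SZ, Z), add(Z, Z))), mul(add(SSZ, Z), add(add(SSSZ, Z), add(Z, Z)))))
  [8] S(S(add(add(add(SZ, Z), add(Z, Z)), mul(add(SSZ, Z), add(add(SSSZ, Z), add(Z, Z))))))
  [9] S(S(add(add(S(add(Z, Z)), add(Z, Z)), mul(add(SSZ, Z), add(add(SSSZ, Z), add(Z, Z))))))
  [10] S(S(add(S(add(add(Z, Z), add(Z, Z))), mul(add(SSZ, Z), add(add(SSSZ, Z), add(Z, Z))))))
  [11] S(S(S(add(add(add(Z, Z), add(Z, Z)), mul(add(SSZ, Z), add(add(SSSZ, Z), add(Z, Z)))))))
  [12] S(S(S(add(add(Z, add(Z, Z)), mul(add(SSZ, Z), add(add(SSSZ, Z), add(Z, Z)))))))
  [13] S(S(S(add(add(Z, Z), mul(add(SSZ, Z), add(add(SSSZ, Z), add(Z, Z)))))))
  [14] S(S(S(add(Z, mul(add(SSZ, Z), add(add(SSSZ, Z), add(Z, Z)))))))
  [15] S(S(S(mul(add(SSZ, Z), add(add(SSSZ, Z), add(Z, Z))))))
  [16] S(S(S(mul(S(add(SZ, Z)), add(add(SSSZ, Z), add(Z, Z))))))
  [17] S(S(S(add(add(add(SSSZ, Z), add(Z, Z)), mul(add(SZ, Z), add(add(SSSZ, Z), add(Z, Z)))))))
  [18] S(S(S(add(add(S(add(SSZ, Z)), add(Z, Z)), mul(add(SZ, Z), add(add(SSSZ, Z), add(Z, Z)))))))
  [19] S(S(S(add(S(add(add(SSZ, Z), add(Z, Z))), mul(add(SZ, Z), add(add(SSSZ, Z), add(Z, Z)))))))
  [20] S(S(S(S(add(add(add(SSZ, Z), add(Z, Z)), mul(add(SZ, Z), add(add(SSSZ, Z), add(Z, Z))))))))
  [21] S(S(S(S(add(add(S(add(SZ, Z)), add(Z, Z)), mul(add(SZ, Z), add(add(SSSZ, Z), add(Z, Z))))))))
  [22] S(S(S(S(add(S(add(add(SZ, Z), add(Z, Z))), mul(add(SZ, Z), add(add(SSSZ, Z), add(Z, Z))))))))
  [23] S(S(S(S(S(add(add(add(SZ, Z), add(Z, Z)), mul(add(SZ, Z), add(add(SSSZ, Z), add(Z, Z)))))))))
  [24] S(S(S(S(S(add(add(S(add(Z, Z)), add(Z, Z)), mul(add(SZ, Z), add(add(SSSZ, Z), add(Z, Z)))))))))
  [25] S(S(S(S(S(add(S(add(add(Z, Z), add(Z, Z))), mul(add(SZ, Z), add(add(SSSZ, Z), add(Z, Z)))))))))
  [26] S(S(S(S(S(S(add(add(add(Z, Z), add(Z, Z)), mul(add(SZ, Z), add(add(SSSZ, Z), add(Z, Z))))))))))
  [27] S(S(S(S(S(S(add(add(Z, add(Z, Z)), mul(add(SZ, Z), add(add(SSSZ, Z), add(Z, Z))))))))))
  [28] S(S(S(S(S(S(add(add(Z, Z), mul(add(SZ, Z), add(add(SSSZ, Z), add(Z, Z))))))))))
  [29] S(S(S(S(S(S(add(Z, mul(add(SZ, Z), add(add(SSSZ, Z), add(Z, Z))))))))))
  [30] S(S(S(S(S(S(mul(add(SZ, Z), add(add(SSSZ, Z), add(Z, Z)))))))))
  [31] S(S(S(S(S(S(mul(S(add(Z, Z)), add(add(SSSZ, Z), add(Z, Z)))))))))
  [32] S(S(S(S(S(S(add(add(add(SSSZ, Z), add(Z, Z)), mul(add(Z, Z), add(add(SSSZ, Z), add(Z, Z))))))))))
  [33] S(S(S(S(S(S(add(add(S(add(SSZ, Z)), add(Z, Z)), mul(add(Z, Z), add(add(SSSZ, Z), add(Z, Z))))))))))
  [34] S(S(S(S(S(S(add(S(add(add(SSZ, Z), add(Z, Z))), mul(add(Z, Z), add(add(SSSZ, Z), add(Z, Z))))))))))
  [35] S(S(S(S(S(S(S(add(add(add(SSZ, Z), add(Z, Z)), mul(add(Z, Z), add(add(SSSZ, Z), add(Z, Z)))))))))))
  [36] S(S(S(S(S(S(S(add(add(S(add(SZ, Z)), add(Z, Z)), mul(add(Z, Z), add(add(SSSZ, Z), add(Z, Z)))))))))))
  [37] S(S(S(S(S(S(S(add(S(add(add(SZ, Z), add(Z, Z))), mul(add(Z, Z), add(add(SSSZ, Z), add(Z, Z)))))))))))
  [38] S(S(S(S(S(S(S(S(add(add(add(SZ, Z), add(Z, Z)), mul(add(Z, Z), add(add(SSSZ, Z), add(Z, Z))))))))))))
  [39] S(S(S(S(S(S(S(S(add(add(S(add(Z, Z)), add(Z, Z)), mul(add(Z, Z), add(add(SSSZ, Z), add(Z, Z))))))))))))
  [40] S(S(S(S(S(S(S(S(add(S(add(add(Z, Z), add(Z, Z))), mul(add(Z, Z), add(add(SSSZ, Z), add(Z, Z))))))))))))
  [41] S(S(S(S(S(S(S(S(S(add(add(add(Z, Z), add(Z, Z)), mul(add(Z, Z), add(add(SSSZ, Z), add(Z, Z)))))))))))))
  [42] S(S(S(S(S(S(S(S(S(add(add(Z, add(Z, Z)), mul(add(Z, Z), add(add(SSSZ, Z), add(Z, Z)))))))))))))
  [43] S(S(S(S(S(S(S(S(S(add(add(Z, Z), mul(add(Z, Z), add(add(SSSZ, Z), add(Z, Z)))))))))))))
  [44] S(S(S(S(S(S(S(S(S(add(Z, mul(add(Z, Z), add(add(SSSZ, Z), add(Z, Z)))))))))))))
  [45] S(S(S(S(S(S(S(S(S(mul(add(Z, Z), add(add(SSSZ, Z), add(Z, Z))))))))))))
  [46] S(S(S(S(S(S(S(S(S(mul(Z, add(add(SSSZ, Z), add(Z, Z))))))))))))
  [47] S^9(Z)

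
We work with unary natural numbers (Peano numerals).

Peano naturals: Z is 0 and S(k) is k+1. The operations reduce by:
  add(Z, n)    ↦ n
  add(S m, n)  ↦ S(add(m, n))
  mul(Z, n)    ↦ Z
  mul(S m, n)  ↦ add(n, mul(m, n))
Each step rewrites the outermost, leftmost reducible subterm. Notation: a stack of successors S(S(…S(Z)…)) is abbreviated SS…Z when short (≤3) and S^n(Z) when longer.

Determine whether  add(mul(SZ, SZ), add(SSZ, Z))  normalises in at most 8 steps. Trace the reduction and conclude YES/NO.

  start: add(mul(SZ, SZ), add(SSZ, Z))
  →1  add(add(SZ, mul(Z, SZ)), add(SSZ, Z))
  →2  add(S(add(Z, mul(Z, SZ))), add(SSZ, Z))
  →3  S(add(add(Z, mul(Z, SZ)), add(SSZ, Z)))
  →4  S(add(mul(Z, SZ), add(SSZ, Z)))
  →5  S(add(Z, add(SSZ, Z)))
  →6  S(add(SSZ, Z))
  →7  S(S(add(SZ, Z)))
  →8  S(S(S(add(Z, Z))))

Answer: NO — after 8 steps the term is S(S(S(add(Z, Z)))), not yet normal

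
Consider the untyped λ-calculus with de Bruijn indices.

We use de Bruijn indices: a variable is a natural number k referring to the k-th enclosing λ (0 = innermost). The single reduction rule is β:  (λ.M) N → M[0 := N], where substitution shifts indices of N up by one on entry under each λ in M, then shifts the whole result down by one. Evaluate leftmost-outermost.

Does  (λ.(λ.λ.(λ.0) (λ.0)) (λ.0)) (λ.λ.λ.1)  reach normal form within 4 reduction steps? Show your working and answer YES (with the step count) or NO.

  start: (λ.(λ.λ.(λ.0) (λ.0)) (λ.0)) (λ.λ.λ.1)
  →1  (λ.λ.(λ.0) (λ.0)) (λ.0)
  →2  λ.(λ.0) (λ.0)
  →3  λ.λ.0

Answer: YES — reaches normal form λ.λ.0 in 3 ≤ 4 steps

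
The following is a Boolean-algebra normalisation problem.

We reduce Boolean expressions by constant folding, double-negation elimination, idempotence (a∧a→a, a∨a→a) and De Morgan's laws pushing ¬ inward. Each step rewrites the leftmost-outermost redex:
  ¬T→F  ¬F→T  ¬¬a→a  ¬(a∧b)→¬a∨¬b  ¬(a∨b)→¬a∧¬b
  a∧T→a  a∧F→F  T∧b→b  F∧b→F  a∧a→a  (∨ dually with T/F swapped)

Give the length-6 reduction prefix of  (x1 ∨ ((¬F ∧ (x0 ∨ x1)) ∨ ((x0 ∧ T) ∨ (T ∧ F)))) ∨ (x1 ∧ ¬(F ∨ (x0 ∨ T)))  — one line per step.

  start: (x1 ∨ ((¬F ∧ (x0 ∨ x1)) ∨ ((x0 ∧ T) ∨ (T ∧ F)))) ∨ (x1 ∧ ¬(F ∨ (x0 ∨ T)))
  →1  (x1 ∨ ((T ∧ (x0 ∨ x1)) ∨ ((x0 ∧ T) ∨ (T ∧ F)))) ∨ (x1 ∧ ¬(F ∨ (x0 ∨ T)))
  →2  (x1 ∨ ((x0 ∨ x1) ∨ ((x0 ∧ T) ∨ (T ∧ F)))) ∨ (x1 ∧ ¬(F ∨ (x0 ∨ T)))
  →3  (x1 ∨ ((x0 ∨ x1) ∨ (x0 ∨ (T ∧ F)))) ∨ (x1 ∧ ¬(F ∨ (x0 ∨ T)))
  →4  (x1 ∨ ((x0 ∨ x1) ∨ (x0 ∨ F))) ∨ (x1 ∧ ¬(F ∨ (x0 ∨ T)))
  →5  (x1 ∨ ((x0 ∨ x1) ∨ x0)) ∨ (x1 ∧ ¬(F ∨ (x0 ∨ T)))
  →6  (x1 ∨ ((x0 ∨ x1) ∨ x0)) ∨ (x1 ∧ (¬F ∧ ¬(x0 ∨ T)))

Answer: after 6 steps: (x1 ∨ ((x0 ∨ x1) ∨ x0)) ∨ (x1 ∧ (¬F ∧ ¬(x0 ∨ T)))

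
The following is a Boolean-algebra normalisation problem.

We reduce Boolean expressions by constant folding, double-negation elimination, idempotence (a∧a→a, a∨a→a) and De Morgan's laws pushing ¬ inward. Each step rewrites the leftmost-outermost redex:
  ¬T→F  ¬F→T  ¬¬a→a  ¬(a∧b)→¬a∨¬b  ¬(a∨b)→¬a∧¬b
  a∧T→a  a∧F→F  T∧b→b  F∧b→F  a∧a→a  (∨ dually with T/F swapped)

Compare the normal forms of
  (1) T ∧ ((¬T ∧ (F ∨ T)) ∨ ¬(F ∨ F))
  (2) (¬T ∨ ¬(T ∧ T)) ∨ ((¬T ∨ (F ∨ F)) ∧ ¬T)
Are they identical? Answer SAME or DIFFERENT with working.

Answer: DIFFERENT — A ⇓ T, B ⇓ F

Reduction:
Term A:
  start: T ∧ ((¬T ∧ (F ∨ T)) ∨ ¬(F ∨ F))
  →1  (¬T ∧ (F ∨ T)) ∨ ¬(F ∨ F)
  →2  (F ∧ (F ∨ T)) ∨ ¬(F ∨ F)
  →3  F ∨ ¬(F ∨ F)
  →4  ¬(F ∨ F)
  →5  ¬F ∧ ¬F
  →6  ¬F
  →7  T

Term B:
  start: (¬T ∨ ¬(T ∧ T)) ∨ ((¬T ∨ (F ∨ F)) ∧ ¬T)
  →1  (F ∨ ¬(T ∧ T)) ∨ ((¬T ∨ (F ∨ F)) ∧ ¬T)
  →2  ¬(T ∧ T) ∨ ((¬T ∨ (F ∨ F)) ∧ ¬T)
  →3  (¬T ∨ ¬T) ∨ ((¬T ∨ (F ∨ F)) ∧ ¬T)
  →4  ¬T ∨ ((¬T ∨ (F ∨ F)) ∧ ¬T)
  →5  F ∨ ((¬T ∨ (F ∨ F)) ∧ ¬T)
  →6  (¬T ∨ (F ∨ F)) ∧ ¬T
  →7  (F ∨ (F ∨ F)) ∧ ¬T
  →8  (F ∨ F) ∧ ¬T
  →9  F ∧ ¬T
  →10  F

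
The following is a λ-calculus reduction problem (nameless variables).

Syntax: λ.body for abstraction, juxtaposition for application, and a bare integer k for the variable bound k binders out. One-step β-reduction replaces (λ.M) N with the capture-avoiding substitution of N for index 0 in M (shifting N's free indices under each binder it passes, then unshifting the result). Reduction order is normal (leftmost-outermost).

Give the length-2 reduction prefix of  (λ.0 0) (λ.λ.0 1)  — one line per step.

  start: (λ.0 0) (λ.λ.0 1)
  [1] (λ.λ.0 1) (λ.λ.0 1)
  [2] λ.0 (λ.λ.0 1)

Answer: after 2 steps: λ.0 (λ.λ.0 1)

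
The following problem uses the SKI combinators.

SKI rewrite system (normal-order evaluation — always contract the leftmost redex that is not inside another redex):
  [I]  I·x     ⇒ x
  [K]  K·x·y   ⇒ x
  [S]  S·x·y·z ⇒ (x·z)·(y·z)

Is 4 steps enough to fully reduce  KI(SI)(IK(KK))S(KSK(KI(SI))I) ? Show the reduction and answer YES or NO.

  start: KI(SI)(IK(KK))S(KSK(KI(SI))I)
  →1  I(IK(KK))S(KSK(KI(SI))I)
  →2  IK(KK)S(KSK(KI(SI))I)
  →3  K(KK)S(KSK(KI(SI))I)
  →4  KK(KSK(KI(SI))I)

Answer: NO — after 4 steps the term is KK(KSK(KI(SI))I), not yet normal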